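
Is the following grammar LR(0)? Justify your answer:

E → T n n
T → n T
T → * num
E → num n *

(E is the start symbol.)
Yes, the grammar is LR(0)

A grammar is LR(0) if no state in the canonical LR(0) collection has:
  - both a shift item (dot before a terminal) and a complete item (shift-reduce conflict), or
  - two or more complete items (reduce-reduce conflict; the accept item [E' → E .] counts as a complete item here).

Augment with E' → E and build the canonical LR(0) collection (I0 = CLOSURE({[E' → . E]}), then GOTO on every symbol after a dot until no new states appear). It has 12 states:
  I0: { [E → . T n n], [E → . num n *], [E' → . E], [T → . * num], [T → . n T] }  — shift
  I1: { [T → * . num] }  — shift
  I2: { [E' → E .] }  — accept
  I3: { [E → T . n n] }  — shift
  I4: { [T → . * num], [T → . n T], [T → n . T] }  — shift
  I5: { [E → num . n *] }  — shift
  I6: { [E → num n . *] }  — shift
  I7: { [E → num n * .] }  — reduce
  I8: { [T → n T .] }  — reduce
  I9: { [E → T n . n] }  — shift
  I10: { [E → T n n .] }  — reduce
  I11: { [T → * num .] }  — reduce

Every state is either a pure shift/goto state or contains exactly one complete item and nothing to shift — no conflicts. The grammar is LR(0).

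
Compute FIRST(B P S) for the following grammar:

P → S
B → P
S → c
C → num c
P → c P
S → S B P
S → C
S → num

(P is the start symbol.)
FIRST sets of the non-terminals involved (from the grammar, by fixed-point iteration):
  FIRST(B) = { 'c', 'num' }

To compute FIRST(B P S), process the symbols left to right:
Symbol B is a non-terminal. Add FIRST(B) \ {ε} = { 'c', 'num' }
B is not nullable (ε ∉ FIRST(B)), so stop here.
FIRST(B P S) = { 'c', 'num' }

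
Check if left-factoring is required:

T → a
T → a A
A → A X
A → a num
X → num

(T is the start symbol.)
Yes, T has productions with common prefix 'a'

Left-factoring is needed when two productions for the same non-terminal
share a common prefix on the right-hand side.

Productions for T:
  T → a
  T → a A
Productions for A:
  A → A X
  A → a num

Found common prefix 'a' in productions for T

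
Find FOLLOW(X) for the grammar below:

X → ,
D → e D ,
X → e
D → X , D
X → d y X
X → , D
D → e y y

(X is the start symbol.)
{ $, ',' }

To compute FOLLOW(X), find every occurrence of X on a right-hand side N → α X β: add FIRST(β) \ {ε}, and if β is empty or nullable also add FOLLOW(N). Iterate to a fixed point.

X is the start symbol, so $ ∈ FOLLOW(X).
In D → X , D: X is followed by ',' D, add FIRST(',' D) \ {ε} = { ',' }
In X → d y X: X is at the end; this adds FOLLOW(X) to itself — nothing new

Taking the union: FOLLOW(X) = { $, ',' }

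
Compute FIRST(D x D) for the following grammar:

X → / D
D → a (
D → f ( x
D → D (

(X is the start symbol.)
{ 'a', 'f' }

FIRST sets of the non-terminals involved (from the grammar, by fixed-point iteration):
  FIRST(D) = { 'a', 'f' }

To compute FIRST(D x D), process the symbols left to right:
Symbol D is a non-terminal. Add FIRST(D) \ {ε} = { 'a', 'f' }
D is not nullable (ε ∉ FIRST(D)), so stop here.
FIRST(D x D) = { 'a', 'f' }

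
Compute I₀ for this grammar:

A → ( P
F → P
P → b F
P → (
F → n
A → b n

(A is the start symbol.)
{ [A → . ( P], [A → . b n], [A' → . A] }

First, augment the grammar with A' → A
I₀ = CLOSURE({ [A' → . A] }):
  [A' → . A] has the dot before A: add [A → . ( P], [A → . b n]
No further items can be added.

I₀ = { [A → . ( P], [A → . b n], [A' → . A] }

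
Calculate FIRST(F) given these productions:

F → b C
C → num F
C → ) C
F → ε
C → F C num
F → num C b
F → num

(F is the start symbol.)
To compute FIRST(F), examine every production with F on the left-hand side, reading each right-hand side left to right until a non-nullable symbol is reached.

From F → b C:
  - b is a terminal: add 'b' and stop
From F → ε:
  - ε-production, so ε ∈ FIRST(F)
From F → num C b:
  - num is a terminal: add 'num' and stop
From F → num:
  - num is a terminal: add 'num' and stop

Collecting: FIRST(F) = { 'b', 'num', ε }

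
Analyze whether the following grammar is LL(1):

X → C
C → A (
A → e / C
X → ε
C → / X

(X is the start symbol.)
Yes, the grammar is LL(1).

A grammar is LL(1) if for each non-terminal N with multiple productions, the predict sets of those productions are pairwise disjoint, where PREDICT(N → α) = (FIRST(α) \ {ε}) ∪ (FOLLOW(N) if α ⇒* ε).

Relevant sets:
  FIRST(C) = { '/', 'e' }
  FIRST(A) = { 'e' }
  FOLLOW(X) = { $, '(' }

For X:
  PREDICT(X → C) = { '/', 'e' }
  PREDICT(X → ε) = { $, '(' }
For C:
  PREDICT(C → A '(') = { 'e' }
  PREDICT(C → '/' X) = { '/' }
A has a single production, so nothing to check there.

All predict sets are disjoint. The grammar IS LL(1).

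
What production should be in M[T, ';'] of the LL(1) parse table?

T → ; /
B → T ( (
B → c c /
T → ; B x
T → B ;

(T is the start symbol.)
To find M[T, ';'], we find productions for T where ';' is in the predict set (PREDICT(N → α) = (FIRST(α) \ {ε}) ∪ (FOLLOW(N) if α ⇒* ε)).

Relevant sets:
  FIRST(B) = { ';', 'c' }

T → ; /: PREDICT = { ';' }
  ';' is in predict set, so this production goes in M[T, ';']
T → ; B x: PREDICT = { ';' }
  ';' is in predict set, so this production goes in M[T, ';']
T → B ;: PREDICT = { ';', 'c' }
  ';' is in predict set, so this production goes in M[T, ';']

M[T, ';'] = T → ; /, T → ; B x, T → B ;  (a multiply-defined cell — the grammar is not LL(1))

Answer: T → ; /, T → ; B x, T → B ;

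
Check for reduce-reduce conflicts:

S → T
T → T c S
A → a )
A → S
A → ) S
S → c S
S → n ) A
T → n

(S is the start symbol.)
Augment with S' → S and build the canonical LR(0) collection (I0 = CLOSURE({[S' → . S]}), then GOTO on every symbol after a dot until no new states appear). It has 15 states:
  I0: { [S → . T], [S → . c S], [S → . n ) A], [S' → . S], [T → . T c S], [T → . n] }  — shift
  I1: { [S' → S .] }  — accept
  I2: { [S → T .], [T → T . c S] }  — shift, reduce
  I3: { [S → . T], [S → . c S], [S → . n ) A], [S → c . S], [T → . T c S], [T → . n] }  — shift
  I4: { [S → n . ) A], [T → n .] }  — shift, reduce
  I5: { [A → . ) S], [A → . S], [A → . a )], [S → . T], [S → . c S], [S → . n ) A], [S → n ) . A], [T → . T c S], [T → . n] }  — shift
  I6: { [A → ) . S], [S → . T], [S → . c S], [S → . n ) A], [T → . T c S], [T → . n] }  — shift
  I7: { [S → n ) A .] }  — reduce
  I8: { [A → S .] }  — reduce
  I9: { [A → a . )] }  — shift
  I10: { [A → a ) .] }  — reduce
  I11: { [A → ) S .] }  — reduce
  I12: { [S → c S .] }  — reduce
  I13: { [S → . T], [S → . c S], [S → . n ) A], [T → . T c S], [T → . n], [T → T c . S] }  — shift
  I14: { [T → T c S .] }  — reduce

No state contains more than one complete item.

Answer: No reduce-reduce conflicts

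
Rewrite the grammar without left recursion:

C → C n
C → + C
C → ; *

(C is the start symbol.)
C is directly left-recursive. The standard transformation for
  A → A α₁ | ... | A α_m | β₁ | ... | β_n
is
  A  → β₁ A' | ... | β_n A'
  A' → α₁ A' | ... | α_m A' | ε

C → + C becomes C → + C C'
C → ; * becomes C → ; * C'
C → C n becomes C' → n C'
Add C' → ε

Resulting grammar:
C → + C C'
C → ; * C'
C' → n C'
C' → ε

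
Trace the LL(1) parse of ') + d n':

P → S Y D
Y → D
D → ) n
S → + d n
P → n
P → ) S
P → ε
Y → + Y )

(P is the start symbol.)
LL(1) parsing maintains a stack (initially the start symbol over $) and the input. At each step: if the stack top is a terminal, match it against the current input token; if it is a non-terminal N, replace it with the RHS of M[N, lookahead] (the unique production whose predict set contains the lookahead).

Stack is shown with the top on the left.

Stack    Input      Action
--------------------------
P $      ) + d n $  output P → ) S
) S $    ) + d n $  match ')'
S $      + d n $    output S → + d n
+ d n $  + d n $    match '+'
d n $    d n $      match 'd'
n $      n $        match 'n'
$        $          accept

The string is accepted.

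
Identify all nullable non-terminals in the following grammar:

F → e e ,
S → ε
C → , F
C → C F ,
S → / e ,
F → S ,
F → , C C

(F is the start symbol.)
{ 'S' }

ε-productions: S → ε
So S is immediately nullable.
No further non-terminal can be added: every production for the remaining non-terminals contains a terminal or a non-nullable non-terminal.
Nullable = { 'S' }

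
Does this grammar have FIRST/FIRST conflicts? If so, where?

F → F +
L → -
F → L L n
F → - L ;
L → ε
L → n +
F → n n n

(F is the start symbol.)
Yes. F → F '+' / F → L L n on { '-', 'n' }; F → F '+' / F → '-' L ';' on { '-' }; F → F '+' / F → n n n on { 'n' }; F → L L n / F → '-' L ';' on { '-' }; F → L L n / F → n n n on { 'n' }

A FIRST/FIRST conflict occurs when two productions N → α and N → β for the same non-terminal have FIRST(α) ∩ FIRST(β) ≠ ∅ (with ε ∈ FIRST of a nullable right-hand side, so two nullable alternatives also conflict).

FIRST sets of the non-terminals at (or reachable through a nullable prefix from) the front of some alternative:
  FIRST(F) = { '-', 'n' }
  FIRST(L) = { '-', 'n', ε }

Productions for F:
  F → F +: FIRST = { '-', 'n' }
  F → L L n: FIRST = { '-', 'n' }
  F → - L ;: FIRST = { '-' }
  F → n n n: FIRST = { 'n' }
Productions for L:
  L → -: FIRST = { '-' }
  L → ε: FIRST = { ε }
  L → n +: FIRST = { 'n' }

Conflict for F: F → F + and F → L L n
  Overlap: { '-', 'n' }
Conflict for F: F → F + and F → - L ;
  Overlap: { '-' }
Conflict for F: F → F + and F → n n n
  Overlap: { 'n' }
Conflict for F: F → L L n and F → - L ;
  Overlap: { '-' }
Conflict for F: F → L L n and F → n n n
  Overlap: { 'n' }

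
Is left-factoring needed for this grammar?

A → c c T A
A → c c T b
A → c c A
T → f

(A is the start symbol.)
Left-factoring is needed when two productions for the same non-terminal
share a common prefix on the right-hand side.

Productions for A:
  A → c c T A
  A → c c T b
  A → c c A

Found common prefix 'c c' in productions for A

Answer: Yes, A has productions with common prefix 'c c'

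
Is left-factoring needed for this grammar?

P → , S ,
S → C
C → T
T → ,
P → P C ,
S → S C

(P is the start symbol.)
Left-factoring is needed when two productions for the same non-terminal
share a common prefix on the right-hand side.

Productions for P:
  P → , S ,
  P → P C ,
Productions for S:
  S → C
  S → S C

No common prefixes found.

Answer: No, left-factoring is not needed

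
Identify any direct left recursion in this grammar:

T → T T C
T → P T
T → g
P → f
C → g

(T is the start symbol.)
Yes, T is left-recursive

Direct left recursion occurs when N → N α for some non-terminal N (the right-hand side begins with the left-hand side itself).

T → T T C: LEFT RECURSIVE (starts with T)
T → P T: starts with P
T → g: starts with g
P → f: starts with f
C → g: starts with g

The grammar has direct left recursion on: T.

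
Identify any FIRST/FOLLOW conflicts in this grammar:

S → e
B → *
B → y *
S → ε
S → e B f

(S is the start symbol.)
No FIRST/FOLLOW conflicts.

Nullable non-terminals: S.

S: nullable alternative(s) S → ε; FOLLOW(S) = { $ }
  S → e: FIRST \ {ε} = { 'e' } — disjoint from FOLLOW(S)
  S → ε: FIRST \ {ε} = { } — this is the only nullable alternative, skip
  S → e B f: FIRST \ {ε} = { 'e' } — disjoint from FOLLOW(S)

B has no nullable alternative, so no FIRST/FOLLOW check is needed there.

No FIRST/FOLLOW conflicts found.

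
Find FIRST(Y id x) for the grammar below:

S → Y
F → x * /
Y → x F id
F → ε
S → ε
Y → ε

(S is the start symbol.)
{ 'id', 'x' }

FIRST sets of the non-terminals involved (from the grammar, by fixed-point iteration):
  FIRST(Y) = { 'x', ε }

To compute FIRST(Y id x), process the symbols left to right:
Symbol Y is a non-terminal. Add FIRST(Y) \ {ε} = { 'x' }
Y is nullable (ε ∈ FIRST(Y)), continue to the next symbol.
Symbol id is a terminal. Add 'id' and stop.
FIRST(Y id x) = { 'id', 'x' }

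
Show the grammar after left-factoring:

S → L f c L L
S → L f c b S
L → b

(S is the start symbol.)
S → L f c S'
S' → L L
S' → b S
L → b

Left-factoring transforms A → αβ₁ | αβ₂ into A → αA' and A' → β₁ | β₂
(α is the longest common prefix among the alternatives). Repeat until
no nonterminal has two alternatives with a common prefix.

Round 1: S has alternatives sharing prefix 'L f c'. Introduce S': S → L f c S'
  Add: S' → L L
  Add: S' → b S

No remaining common prefixes — done.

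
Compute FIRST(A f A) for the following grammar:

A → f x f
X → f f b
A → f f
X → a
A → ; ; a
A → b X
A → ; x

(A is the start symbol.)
FIRST sets of the non-terminals involved (from the grammar, by fixed-point iteration):
  FIRST(A) = { ';', 'b', 'f' }

To compute FIRST(A f A), process the symbols left to right:
Symbol A is a non-terminal. Add FIRST(A) \ {ε} = { ';', 'b', 'f' }
A is not nullable (ε ∉ FIRST(A)), so stop here.
FIRST(A f A) = { ';', 'b', 'f' }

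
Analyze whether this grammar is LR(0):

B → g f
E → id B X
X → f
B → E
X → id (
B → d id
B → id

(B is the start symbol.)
A grammar is LR(0) if no state in the canonical LR(0) collection has:
  - both a shift item (dot before a terminal) and a complete item (shift-reduce conflict), or
  - two or more complete items (reduce-reduce conflict; the accept item [B' → B .] counts as a complete item here).

Augment with B' → B and build the canonical LR(0) collection (I0 = CLOSURE({[B' → . B]}), then GOTO on every symbol after a dot until no new states appear). It has 13 states:
  I0: { [B → . E], [B → . d id], [B → . g f], [B → . id], [B' → . B], [E → . id B X] }  — shift
  I1: { [B' → B .] }  — accept
  I2: { [B → E .] }  — reduce
  I3: { [B → d . id] }  — shift
  I4: { [B → g . f] }  — shift
  I5: { [B → . E], [B → . d id], [B → . g f], [B → . id], [B → id .], [E → . id B X], [E → id . B X] }  — shift, reduce
  I6: { [E → id B . X], [X → . f], [X → . id (] }  — shift
  I7: { [E → id B X .] }  — reduce
  I8: { [X → f .] }  — reduce
  I9: { [X → id . (] }  — shift
  I10: { [X → id ( .] }  — reduce
  I11: { [B → g f .] }  — reduce
  I12: { [B → d id .] }  — reduce

Conflict in state I5:
  Shift-reduce conflict between [B → id .] and [B → . d id]
So the grammar is NOT LR(0).

Answer: No. Shift-reduce conflict between [B → id .] and [B → . d id]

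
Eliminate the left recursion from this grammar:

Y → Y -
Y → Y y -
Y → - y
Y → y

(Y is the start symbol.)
Y is directly left-recursive. The standard transformation for
  A → A α₁ | ... | A α_m | β₁ | ... | β_n
is
  A  → β₁ A' | ... | β_n A'
  A' → α₁ A' | ... | α_m A' | ε

Y → - y becomes Y → - y Y'
Y → y becomes Y → y Y'
Y → Y - becomes Y' → - Y'
Y → Y y - becomes Y' → y - Y'
Add Y' → ε

Resulting grammar:
Y → - y Y'
Y → y Y'
Y' → - Y'
Y' → y - Y'
Y' → ε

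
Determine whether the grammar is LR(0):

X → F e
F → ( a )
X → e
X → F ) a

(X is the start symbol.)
A grammar is LR(0) if no state in the canonical LR(0) collection has:
  - both a shift item (dot before a terminal) and a complete item (shift-reduce conflict), or
  - two or more complete items (reduce-reduce conflict; the accept item [X' → X .] counts as a complete item here).

Augment with X' → X and build the canonical LR(0) collection (I0 = CLOSURE({[X' → . X]}), then GOTO on every symbol after a dot until no new states appear). It has 10 states:
  I0: { [F → . ( a )], [X → . F ) a], [X → . F e], [X → . e], [X' → . X] }  — shift
  I1: { [F → ( . a )] }  — shift
  I2: { [X → F . ) a], [X → F . e] }  — shift
  I3: { [X' → X .] }  — accept
  I4: { [X → e .] }  — reduce
  I5: { [X → F ) . a] }  — shift
  I6: { [X → F e .] }  — reduce
  I7: { [X → F ) a .] }  — reduce
  I8: { [F → ( a . )] }  — shift
  I9: { [F → ( a ) .] }  — reduce

Every state is either a pure shift/goto state or contains exactly one complete item and nothing to shift — no conflicts. The grammar is LR(0).

Answer: Yes, the grammar is LR(0)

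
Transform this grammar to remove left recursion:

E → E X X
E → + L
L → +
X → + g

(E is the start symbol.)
E → + L E'
E' → X X E'
E' → ε
L → +
X → + g

E is directly left-recursive. The standard transformation for
  A → A α₁ | ... | A α_m | β₁ | ... | β_n
is
  A  → β₁ A' | ... | β_n A'
  A' → α₁ A' | ... | α_m A' | ε

E → + L becomes E → + L E'
E → E X X becomes E' → X X E'
Add E' → ε

Productions for other non-terminals are unchanged:
  L → +
  X → + g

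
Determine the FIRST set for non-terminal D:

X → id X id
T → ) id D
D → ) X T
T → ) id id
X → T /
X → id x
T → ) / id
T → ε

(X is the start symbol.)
{ ')' }

From D → ) X T:
  - ')' is a terminal: add ')' and stop

Collecting: FIRST(D) = { ')' }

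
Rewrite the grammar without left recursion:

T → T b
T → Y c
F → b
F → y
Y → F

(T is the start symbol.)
T is directly left-recursive. The standard transformation for
  A → A α₁ | ... | A α_m | β₁ | ... | β_n
is
  A  → β₁ A' | ... | β_n A'
  A' → α₁ A' | ... | α_m A' | ε

T → Y c becomes T → Y c T'
T → T b becomes T' → b T'
Add T' → ε

Productions for other non-terminals are unchanged:
  F → b
  F → y
  Y → F

Resulting grammar:
T → Y c T'
T' → b T'
T' → ε
F → b
F → y
Y → F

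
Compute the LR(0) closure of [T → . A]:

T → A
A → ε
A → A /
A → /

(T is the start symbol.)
To compute CLOSURE, for each item [A → α.Bβ] where B is a non-terminal, add [B → .γ] for all productions B → γ; repeat for the newly added items until nothing changes.

Start with: [T → . A]
  [T → . A] has the dot before A: add [A → .], [A → . A /], [A → . /]
No further items can be added.

CLOSURE = { [A → . /], [A → . A /], [A → .], [T → . A] }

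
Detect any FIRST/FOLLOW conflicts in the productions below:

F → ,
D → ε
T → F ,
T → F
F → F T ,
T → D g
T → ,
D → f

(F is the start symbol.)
No FIRST/FOLLOW conflicts.

A FIRST/FOLLOW conflict occurs when a non-terminal N has a nullable alternative N → β (β ⇒* ε) and another alternative N → α with FIRST(α) ∩ FOLLOW(N) ≠ ∅: on such a lookahead the parser cannot decide between expanding α and letting N vanish via β.

Nullable non-terminals: D.

D: nullable alternative(s) D → ε; FOLLOW(D) = { 'g' }
  D → ε: FIRST \ {ε} = { } — this is the only nullable alternative, skip
  D → f: FIRST \ {ε} = { 'f' } — disjoint from FOLLOW(D)

F, T have no nullable alternative, so no FIRST/FOLLOW check is needed there.

No FIRST/FOLLOW conflicts found.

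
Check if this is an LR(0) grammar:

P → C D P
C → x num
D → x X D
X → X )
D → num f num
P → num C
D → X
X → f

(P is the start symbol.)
No. Shift-reduce conflict between [D → X .] and [X → X . )]

A grammar is LR(0) if no state in the canonical LR(0) collection has:
  - both a shift item (dot before a terminal) and a complete item (shift-reduce conflict), or
  - two or more complete items (reduce-reduce conflict; the accept item [P' → P .] counts as a complete item here).

Augment with P' → P and build the canonical LR(0) collection (I0 = CLOSURE({[P' → . P]}), then GOTO on every symbol after a dot until no new states appear). It has 18 states:
  I0: { [C → . x num], [P → . C D P], [P → . num C], [P' → . P] }  — shift
  I1: { [D → . X], [D → . num f num], [D → . x X D], [P → C . D P], [X → . X )], [X → . f] }  — shift
  I2: { [P' → P .] }  — accept
  I3: { [C → . x num], [P → num . C] }  — shift
  I4: { [C → x . num] }  — shift
  I5: { [C → x num .] }  — reduce
  I6: { [P → num C .] }  — reduce
  I7: { [C → . x num], [P → . C D P], [P → . num C], [P → C D . P] }  — shift
  I8: { [D → X .], [X → X . )] }  — shift, reduce
  I9: { [X → f .] }  — reduce
  I10: { [D → num . f num] }  — shift
  I11: { [D → x . X D], [X → . X )], [X → . f] }  — shift
  I12: { [D → . X], [D → . num f num], [D → . x X D], [D → x X . D], [X → . X )], [X → . f], [X → X . )] }  — shift
  I13: { [X → X ) .] }  — reduce
  I14: { [D → x X D .] }  — reduce
  I15: { [D → num f . num] }  — shift
  I16: { [D → num f num .] }  — reduce
  I17: { [P → C D P .] }  — reduce

Conflict in state I8:
  Shift-reduce conflict between [D → X .] and [X → X . )]
So the grammar is NOT LR(0).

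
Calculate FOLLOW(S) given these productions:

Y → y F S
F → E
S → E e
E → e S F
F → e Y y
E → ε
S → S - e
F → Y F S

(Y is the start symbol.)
{ $, '-', 'e', 'y' }

To compute FOLLOW(S), find every occurrence of S on a right-hand side N → α S β: add FIRST(β) \ {ε}, and if β is empty or nullable also add FOLLOW(N). Iterate to a fixed point.

In Y → y F S: S is at the end, add FOLLOW(Y)
In E → e S F: S is followed by F, add FIRST(F) \ {ε} = { 'e', 'y' }
  F is nullable, so also add FOLLOW(E)
In S → S - e: S is followed by '-' e, add FIRST('-' e) \ {ε} = { '-' }
In F → Y F S: S is at the end, add FOLLOW(F)

The FOLLOW sets referred to above (computed the same way, to a fixed point):
  FOLLOW(Y) = { $, 'e', 'y' }
  FOLLOW(E) = { 'e' }
  FOLLOW(F) = { 'e' }

Taking the union: FOLLOW(S) = { $, '-', 'e', 'y' }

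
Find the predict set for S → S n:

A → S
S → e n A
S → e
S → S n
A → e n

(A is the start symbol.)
{ 'e' }

PREDICT(S → S n) = (FIRST(RHS) \ {ε}) ∪ (FOLLOW(S) if ε ∈ FIRST(RHS), i.e. RHS ⇒* ε)
FIRST(S) = { 'e' }
FIRST(S n) = { 'e' }
ε ∉ FIRST(S n), so FOLLOW(S) is not added.
PREDICT(S → S n) = { 'e' }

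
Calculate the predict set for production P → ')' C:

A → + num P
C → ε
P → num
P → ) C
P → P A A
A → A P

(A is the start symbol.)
PREDICT(P → ')' C) = (FIRST(RHS) \ {ε}) ∪ (FOLLOW(P) if ε ∈ FIRST(RHS), i.e. RHS ⇒* ε)
FIRST(')' C) = { ')' }
ε ∉ FIRST(')' C), so FOLLOW(P) is not added.
PREDICT(P → ')' C) = { ')' }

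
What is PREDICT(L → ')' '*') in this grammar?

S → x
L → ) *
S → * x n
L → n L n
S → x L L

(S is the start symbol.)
PREDICT(L → ')' '*') = (FIRST(RHS) \ {ε}) ∪ (FOLLOW(L) if ε ∈ FIRST(RHS), i.e. RHS ⇒* ε)
FIRST(')' '*') = { ')' }
ε ∉ FIRST(')' '*'), so FOLLOW(L) is not added.
PREDICT(L → ')' '*') = { ')' }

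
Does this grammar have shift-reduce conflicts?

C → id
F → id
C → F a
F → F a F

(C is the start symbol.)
Augment with C' → C and build the canonical LR(0) collection (I0 = CLOSURE({[C' → . C]}), then GOTO on every symbol after a dot until no new states appear). It has 8 states:
  I0: { [C → . F a], [C → . id], [C' → . C], [F → . F a F], [F → . id] }  — shift
  I1: { [C' → C .] }  — accept
  I2: { [C → F . a], [F → F . a F] }  — shift
  I3: { [C → id .], [F → id .] }  — 2 reduces
  I4: { [C → F a .], [F → . F a F], [F → . id], [F → F a . F] }  — shift, reduce
  I5: { [F → F . a F], [F → F a F .] }  — shift, reduce
  I6: { [F → id .] }  — reduce
  I7: { [F → . F a F], [F → . id], [F → F a . F] }  — shift

I4 contains reduce item [C → F a .] and shift item [F → . id] — shift-reduce conflict.
I5 contains reduce item [F → F a F .] and shift item [F → F . a F] — shift-reduce conflict.

Answer: Yes — I4: [C → F a .] vs [F → . id]; I5: [F → F a F .] vs [F → F . a F]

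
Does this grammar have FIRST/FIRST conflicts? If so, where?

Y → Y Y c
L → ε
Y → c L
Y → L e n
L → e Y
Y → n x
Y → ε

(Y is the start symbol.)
FIRST sets of the non-terminals at (or reachable through a nullable prefix from) the front of some alternative:
  FIRST(Y) = { 'c', 'e', 'n', ε }
  FIRST(L) = { 'e', ε }

Productions for Y:
  Y → Y Y c: FIRST = { 'c', 'e', 'n' }
  Y → c L: FIRST = { 'c' }
  Y → L e n: FIRST = { 'e' }
  Y → n x: FIRST = { 'n' }
  Y → ε: FIRST = { ε }
Productions for L:
  L → ε: FIRST = { ε }
  L → e Y: FIRST = { 'e' }

Conflict for Y: Y → Y Y c and Y → c L
  Overlap: { 'c' }
Conflict for Y: Y → Y Y c and Y → L e n
  Overlap: { 'e' }
Conflict for Y: Y → Y Y c and Y → n x
  Overlap: { 'n' }

Answer: Yes. Y → Y Y c / Y → c L on { 'c' }; Y → Y Y c / Y → L e n on { 'e' }; Y → Y Y c / Y → n x on { 'n' }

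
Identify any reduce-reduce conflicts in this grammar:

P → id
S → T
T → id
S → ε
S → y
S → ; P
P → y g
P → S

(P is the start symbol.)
Yes — I5: [P → id .] vs [T → id .]

A reduce-reduce conflict occurs when an LR(0) state has two complete items [A → α .] and [B → β .] — both call for a reduction, and with no lookahead the parser cannot choose between them.

Augment with P' → P and build the canonical LR(0) collection (I0 = CLOSURE({[P' → . P]}), then GOTO on every symbol after a dot until no new states appear). It has 9 states:
  I0: { [P → . S], [P → . id], [P → . y g], [P' → . P], [S → . ; P], [S → . T], [S → . y], [S → .], [T → . id] }  — shift, reduce
  I1: { [P → . S], [P → . id], [P → . y g], [S → . ; P], [S → . T], [S → . y], [S → .], [S → ; . P], [T → . id] }  — shift, reduce
  I2: { [P' → P .] }  — accept
  I3: { [P → S .] }  — reduce
  I4: { [S → T .] }  — reduce
  I5: { [P → id .], [T → id .] }  — 2 reduces
  I6: { [P → y . g], [S → y .] }  — shift, reduce
  I7: { [P → y g .] }  — reduce
  I8: { [S → ; P .] }  — reduce

I5 contains complete items [P → id .], [T → id .] — reduce-reduce conflict.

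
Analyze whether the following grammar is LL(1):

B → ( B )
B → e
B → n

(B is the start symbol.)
Yes, the grammar is LL(1).

For B:
  PREDICT(B → '(' B ')') = { '(' }
  PREDICT(B → e) = { 'e' }
  PREDICT(B → n) = { 'n' }

All predict sets are disjoint. The grammar IS LL(1).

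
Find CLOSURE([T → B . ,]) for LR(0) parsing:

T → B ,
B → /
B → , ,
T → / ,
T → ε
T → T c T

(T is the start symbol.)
{ [T → B . ,] }

To compute CLOSURE, for each item [A → α.Bβ] where B is a non-terminal, add [B → .γ] for all productions B → γ; repeat for the newly added items until nothing changes.

Start with: [T → B . ,]
The dot precedes the terminal ',', so nothing is added.

CLOSURE = { [T → B . ,] }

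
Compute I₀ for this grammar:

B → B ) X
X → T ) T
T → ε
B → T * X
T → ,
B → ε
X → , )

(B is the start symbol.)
{ [B → . B ) X], [B → . T * X], [B → .], [B' → . B], [T → . ,], [T → .] }

First, augment the grammar with B' → B
I₀ = CLOSURE({ [B' → . B] }):
  [B' → . B] has the dot before B: add [B → . B ) X], [B → . T * X], [B → .]
  [B → . T * X] has the dot before T: add [T → .], [T → . ,]
No further items can be added.

I₀ = { [B → . B ) X], [B → . T * X], [B → .], [B' → . B], [T → . ,], [T → .] }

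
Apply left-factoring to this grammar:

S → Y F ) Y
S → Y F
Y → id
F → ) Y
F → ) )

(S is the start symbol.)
Left-factoring transforms A → αβ₁ | αβ₂ into A → αA' and A' → β₁ | β₂
(α is the longest common prefix among the alternatives). Repeat until
no nonterminal has two alternatives with a common prefix.

Round 1: S has alternatives sharing prefix 'Y F'. Introduce S': S → Y F S'
  Add: S' → ) Y
  Add: S' → ε

Round 2: F has alternatives sharing prefix ')'. Introduce F': F → ) F'
  Add: F' → Y
  Add: F' → )

No remaining common prefixes — done.

Resulting grammar:
S → Y F S'
S' → ) Y
S' → ε
Y → id
F → ) F'
F' → Y
F' → )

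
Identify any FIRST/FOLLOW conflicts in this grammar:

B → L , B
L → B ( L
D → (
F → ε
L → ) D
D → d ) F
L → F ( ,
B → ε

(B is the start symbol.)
Yes. B → L ',' B with FOLLOW(B) on { '(' }

Nullable non-terminals: B, F.
FIRST sets used below: FIRST(L) = { '(', ')' }

B: nullable alternative(s) B → ε; FOLLOW(B) = { $, '(' }
  B → L , B: FIRST \ {ε} = { '(', ')' } — overlaps FOLLOW(B) on { '(' }: CONFLICT
  B → ε: FIRST \ {ε} = { } — this is the only nullable alternative, skip
F has a nullable alternative but only one production, so nothing to check.

D, L have no nullable alternative, so no FIRST/FOLLOW check is needed there.

So the grammar has 1 FIRST/FOLLOW conflict (marked CONFLICT above).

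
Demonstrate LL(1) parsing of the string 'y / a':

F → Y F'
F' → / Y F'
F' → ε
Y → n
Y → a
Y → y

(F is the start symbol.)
Stack is shown with the top on the left.

Stack     Input    Action
-------------------------
F $       y / a $  output F → Y F'
Y F' $    y / a $  output Y → y
y F' $    y / a $  match 'y'
F' $      / a $    output F' → / Y F'
/ Y F' $  / a $    match '/'
Y F' $    a $      output Y → a
a F' $    a $      match 'a'
F' $      $        output F' → ε
$         $        accept

The string is accepted.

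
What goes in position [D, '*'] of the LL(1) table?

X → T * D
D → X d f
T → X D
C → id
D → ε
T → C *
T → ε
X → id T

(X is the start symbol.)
To find M[D, '*'], we find productions for D where '*' is in the predict set (PREDICT(N → α) = (FIRST(α) \ {ε}) ∪ (FOLLOW(N) if α ⇒* ε)).

Relevant sets:
  FIRST(X) = { '*', 'id' }
  FOLLOW(D) = { $, '*', 'd', 'id' }

D → X d f: PREDICT = { '*', 'id' }
  '*' is in predict set, so this production goes in M[D, '*']
D → ε: PREDICT = { $, '*', 'd', 'id' }
  '*' is in predict set, so this production goes in M[D, '*']

M[D, '*'] = D → X d f, D → ε  (a multiply-defined cell — the grammar is not LL(1))

Answer: D → X d f, D → ε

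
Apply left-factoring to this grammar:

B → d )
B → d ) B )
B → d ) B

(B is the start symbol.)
B → d ) B'
B' → ε
B' → B B''
B'' → )
B'' → ε

Left-factoring transforms A → αβ₁ | αβ₂ into A → αA' and A' → β₁ | β₂
(α is the longest common prefix among the alternatives). Repeat until
no nonterminal has two alternatives with a common prefix.

Round 1: B has alternatives sharing prefix 'd )'. Introduce B': B → d ) B'
  Add: B' → ε
  Add: B' → B )
  Add: B' → B

Round 2: B' has alternatives sharing prefix 'B'. Introduce B'': B' → B B''
  Add: B'' → )
  Add: B'' → ε

No remaining common prefixes — done.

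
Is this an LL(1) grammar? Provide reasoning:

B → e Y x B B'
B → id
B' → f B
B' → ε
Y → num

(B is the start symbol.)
A grammar is LL(1) if for each non-terminal N with multiple productions, the predict sets of those productions are pairwise disjoint, where PREDICT(N → α) = (FIRST(α) \ {ε}) ∪ (FOLLOW(N) if α ⇒* ε).

Relevant sets:
  FOLLOW(B') = { $, 'f' }

For B:
  PREDICT(B → e Y x B B') = { 'e' }
  PREDICT(B → id) = { 'id' }
For B':
  PREDICT(B' → f B) = { 'f' }
  PREDICT(B' → ε) = { $, 'f' }
Y has a single production, so nothing to check there.

Conflict found: Predict set conflict for B': { 'f' }
The grammar is NOT LL(1).

Answer: No. Predict set conflict for B': { 'f' }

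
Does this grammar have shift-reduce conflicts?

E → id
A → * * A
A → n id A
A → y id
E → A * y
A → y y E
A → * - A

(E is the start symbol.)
Augment with E' → E and build the canonical LR(0) collection (I0 = CLOSURE({[E' → . E]}), then GOTO on every symbol after a dot until no new states appear). It has 18 states:
  I0: { [A → . * * A], [A → . * - A], [A → . n id A], [A → . y id], [A → . y y E], [E → . A * y], [E → . id], [E' → . E] }  — shift
  I1: { [A → * . * A], [A → * . - A] }  — shift
  I2: { [E → A . * y] }  — shift
  I3: { [E' → E .] }  — accept
  I4: { [E → id .] }  — reduce
  I5: { [A → n . id A] }  — shift
  I6: { [A → y . id], [A → y . y E] }  — shift
  I7: { [A → y id .] }  — reduce
  I8: { [A → . * * A], [A → . * - A], [A → . n id A], [A → . y id], [A → . y y E], [A → y y . E], [E → . A * y], [E → . id] }  — shift
  I9: { [A → y y E .] }  — reduce
  I10: { [A → . * * A], [A → . * - A], [A → . n id A], [A → . y id], [A → . y y E], [A → n id . A] }  — shift
  I11: { [A → n id A .] }  — reduce
  I12: { [E → A * . y] }  — shift
  I13: { [E → A * y .] }  — reduce
  I14: { [A → * * . A], [A → . * * A], [A → . * - A], [A → . n id A], [A → . y id], [A → . y y E] }  — shift
  I15: { [A → * - . A], [A → . * * A], [A → . * - A], [A → . n id A], [A → . y id], [A → . y y E] }  — shift
  I16: { [A → * - A .] }  — reduce
  I17: { [A → * * A .] }  — reduce

No state contains both a complete item and a shift item.

Answer: No shift-reduce conflicts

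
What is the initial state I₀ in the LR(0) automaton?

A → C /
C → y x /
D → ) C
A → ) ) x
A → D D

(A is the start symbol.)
First, augment the grammar with A' → A
I₀ = CLOSURE({ [A' → . A] }):
  [A' → . A] has the dot before A: add [A → . C /], [A → . ) ) x], [A → . D D]
  [A → . C /] has the dot before C: add [C → . y x /]
  [A → . D D] has the dot before D: add [D → . ) C]
No further items can be added.

I₀ = { [A → . ) ) x], [A → . C /], [A → . D D], [A' → . A], [C → . y x /], [D → . ) C] }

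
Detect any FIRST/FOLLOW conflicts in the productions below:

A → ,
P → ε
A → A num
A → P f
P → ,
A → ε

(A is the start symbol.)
Nullable non-terminals: A, P.
FIRST sets used below: FIRST(A) = { ',', 'f', 'num', ε }, FIRST(P) = { ',', ε }

A: nullable alternative(s) A → ε; FOLLOW(A) = { $, 'num' }
  A → ,: FIRST \ {ε} = { ',' } — disjoint from FOLLOW(A)
  A → A num: FIRST \ {ε} = { ',', 'f', 'num' } — overlaps FOLLOW(A) on { 'num' }: CONFLICT
  A → P f: FIRST \ {ε} = { ',', 'f' } — disjoint from FOLLOW(A)
  A → ε: FIRST \ {ε} = { } — this is the only nullable alternative, skip

P: nullable alternative(s) P → ε; FOLLOW(P) = { 'f' }
  P → ε: FIRST \ {ε} = { } — this is the only nullable alternative, skip
  P → ,: FIRST \ {ε} = { ',' } — disjoint from FOLLOW(P)

So the grammar has 1 FIRST/FOLLOW conflict (marked CONFLICT above).

Answer: Yes. A → A num with FOLLOW(A) on { 'num' }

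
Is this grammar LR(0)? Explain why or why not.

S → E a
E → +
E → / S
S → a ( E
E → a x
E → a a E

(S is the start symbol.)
Yes, the grammar is LR(0)

A grammar is LR(0) if no state in the canonical LR(0) collection has:
  - both a shift item (dot before a terminal) and a complete item (shift-reduce conflict), or
  - two or more complete items (reduce-reduce conflict; the accept item [S' → S .] counts as a complete item here).

Augment with S' → S and build the canonical LR(0) collection (I0 = CLOSURE({[S' → . S]}), then GOTO on every symbol after a dot until no new states appear). It has 14 states:
  I0: { [E → . +], [E → . / S], [E → . a a E], [E → . a x], [S → . E a], [S → . a ( E], [S' → . S] }  — shift
  I1: { [E → + .] }  — reduce
  I2: { [E → . +], [E → . / S], [E → . a a E], [E → . a x], [E → / . S], [S → . E a], [S → . a ( E] }  — shift
  I3: { [S → E . a] }  — shift
  I4: { [S' → S .] }  — accept
  I5: { [E → a . a E], [E → a . x], [S → a . ( E] }  — shift
  I6: { [E → . +], [E → . / S], [E → . a a E], [E → . a x], [S → a ( . E] }  — shift
  I7: { [E → . +], [E → . / S], [E → . a a E], [E → . a x], [E → a a . E] }  — shift
  I8: { [E → a x .] }  — reduce
  I9: { [E → a a E .] }  — reduce
  I10: { [E → a . a E], [E → a . x] }  — shift
  I11: { [S → a ( E .] }  — reduce
  I12: { [S → E a .] }  — reduce
  I13: { [E → / S .] }  — reduce

Every state is either a pure shift/goto state or contains exactly one complete item and nothing to shift — no conflicts. The grammar is LR(0).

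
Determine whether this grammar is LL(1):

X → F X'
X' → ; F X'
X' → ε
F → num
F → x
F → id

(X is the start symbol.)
Relevant sets:
  FOLLOW(X') = { $ }

For X':
  PREDICT(X' → ';' F X') = { ';' }
  PREDICT(X' → ε) = { $ }
For F:
  PREDICT(F → num) = { 'num' }
  PREDICT(F → x) = { 'x' }
  PREDICT(F → id) = { 'id' }
X has a single production, so nothing to check there.

All predict sets are disjoint. The grammar IS LL(1).

Answer: Yes, the grammar is LL(1).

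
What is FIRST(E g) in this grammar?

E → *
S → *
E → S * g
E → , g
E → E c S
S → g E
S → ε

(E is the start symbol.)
FIRST sets of the non-terminals involved (from the grammar, by fixed-point iteration):
  FIRST(E) = { '*', ',', 'g' }

To compute FIRST(E g), process the symbols left to right:
Symbol E is a non-terminal. Add FIRST(E) \ {ε} = { '*', ',', 'g' }
E is not nullable (ε ∉ FIRST(E)), so stop here.
FIRST(E g) = { '*', ',', 'g' }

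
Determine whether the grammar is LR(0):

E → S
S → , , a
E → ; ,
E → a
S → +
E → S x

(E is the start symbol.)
No. Shift-reduce conflict between [E → S .] and [E → S . x]

A grammar is LR(0) if no state in the canonical LR(0) collection has:
  - both a shift item (dot before a terminal) and a complete item (shift-reduce conflict), or
  - two or more complete items (reduce-reduce conflict; the accept item [E' → E .] counts as a complete item here).

Augment with E' → E and build the canonical LR(0) collection (I0 = CLOSURE({[E' → . E]}), then GOTO on every symbol after a dot until no new states appear). It has 11 states:
  I0: { [E → . ; ,], [E → . S x], [E → . S], [E → . a], [E' → . E], [S → . +], [S → . , , a] }  — shift
  I1: { [S → + .] }  — reduce
  I2: { [S → , . , a] }  — shift
  I3: { [E → ; . ,] }  — shift
  I4: { [E' → E .] }  — accept
  I5: { [E → S . x], [E → S .] }  — shift, reduce
  I6: { [E → a .] }  — reduce
  I7: { [E → S x .] }  — reduce
  I8: { [E → ; , .] }  — reduce
  I9: { [S → , , . a] }  — shift
  I10: { [S → , , a .] }  — reduce

Conflict in state I5:
  Shift-reduce conflict between [E → S .] and [E → S . x]
So the grammar is NOT LR(0).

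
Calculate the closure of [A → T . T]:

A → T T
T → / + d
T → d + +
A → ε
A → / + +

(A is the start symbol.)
{ [A → T . T], [T → . / + d], [T → . d + +] }

To compute CLOSURE, for each item [A → α.Bβ] where B is a non-terminal, add [B → .γ] for all productions B → γ; repeat for the newly added items until nothing changes.

Start with: [A → T . T]
  [A → T . T] has the dot before T: add [T → . / + d], [T → . d + +]
No further items can be added.

CLOSURE = { [A → T . T], [T → . / + d], [T → . d + +] }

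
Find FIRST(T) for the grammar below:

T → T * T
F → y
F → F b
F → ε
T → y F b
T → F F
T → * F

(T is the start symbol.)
FIRST sets of the other non-terminals involved (by the same procedure, iterated to a fixed point):
  FIRST(F) = { 'b', 'y', ε }

From T → T * T:
  - T is the symbol being defined: contributes nothing new
    T is nullable, so continue to the next symbol
  - '*' is a terminal: add '*' and stop
From T → y F b:
  - y is a terminal: add 'y' and stop
From T → F F:
  - F is a non-terminal: add FIRST(F) \ {ε} = { 'b', 'y' }
    F is nullable, so continue to the next symbol
  - F is a non-terminal: add FIRST(F) \ {ε} = { 'b', 'y' }
    F is nullable and nothing follows, so the whole right-hand side can vanish: ε ∈ FIRST(T)
From T → * F:
  - '*' is a terminal: add '*' and stop

Collecting: FIRST(T) = { '*', 'b', 'y', ε }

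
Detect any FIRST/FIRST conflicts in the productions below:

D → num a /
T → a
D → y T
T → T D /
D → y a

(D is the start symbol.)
Yes. D → y T / D → y a on { 'y' }; T → a / T → T D '/' on { 'a' }

FIRST sets of the non-terminals at (or reachable through a nullable prefix from) the front of some alternative:
  FIRST(T) = { 'a' }

Productions for D:
  D → num a /: FIRST = { 'num' }
  D → y T: FIRST = { 'y' }
  D → y a: FIRST = { 'y' }
Productions for T:
  T → a: FIRST = { 'a' }
  T → T D /: FIRST = { 'a' }

Conflict for D: D → y T and D → y a
  Overlap: { 'y' }
Conflict for T: T → a and T → T D /
  Overlap: { 'a' }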